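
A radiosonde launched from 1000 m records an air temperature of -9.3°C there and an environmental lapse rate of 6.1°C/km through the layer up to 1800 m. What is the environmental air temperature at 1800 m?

-14.18°C

1000 → 1800 m (environmental, 6.1°C/km): ΔT = -6.1 × 0.8 = -4.88°C → T = -14.18°C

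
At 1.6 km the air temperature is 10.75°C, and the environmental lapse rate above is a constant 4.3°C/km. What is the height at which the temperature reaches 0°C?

4.1 km

Height above start = (10.75 − 0) / 4.3 = 2.5 km
Altitude = 1600 m + 2500 m = 4100 m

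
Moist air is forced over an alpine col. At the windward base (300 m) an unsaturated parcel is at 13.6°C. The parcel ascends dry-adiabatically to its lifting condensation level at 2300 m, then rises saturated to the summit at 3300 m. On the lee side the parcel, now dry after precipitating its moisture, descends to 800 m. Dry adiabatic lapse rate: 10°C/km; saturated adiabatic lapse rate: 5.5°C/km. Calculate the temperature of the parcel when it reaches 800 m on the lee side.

13.1°C

300–2300 m, dry: Δz = 2 km ⇒ ΔT = -20°C; T = -6.4°C
2300–3300 m, saturated: Δz = 1 km ⇒ ΔT = -5.5°C; T = -11.9°C
3300–800 m, dry descent: Δz = 2.5 km ⇒ ΔT = +25°C; T = 13.1°C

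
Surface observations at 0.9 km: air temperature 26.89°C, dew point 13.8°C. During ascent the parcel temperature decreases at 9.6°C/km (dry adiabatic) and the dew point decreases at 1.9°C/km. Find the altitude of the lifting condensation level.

2.6 km

T and T_d converge at 9.6 − 1.9 = 7.7°C per km
Height above start = (26.89 − 13.8) / 7.7 = 1.7 km
LCL altitude = 900 m + 1700 m = 2600 m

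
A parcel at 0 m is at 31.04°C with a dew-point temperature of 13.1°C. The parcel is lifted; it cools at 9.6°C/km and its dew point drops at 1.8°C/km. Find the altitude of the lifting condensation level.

2300 m

T and T_d converge at 9.6 − 1.8 = 7.8°C per km
Height above start = (31.04 − 13.1) / 7.8 = 2.3 km
LCL altitude = 0 m + 2300 m = 2300 m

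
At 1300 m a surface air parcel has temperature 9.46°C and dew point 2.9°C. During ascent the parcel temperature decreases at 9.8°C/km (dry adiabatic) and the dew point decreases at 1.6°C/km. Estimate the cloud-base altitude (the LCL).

2100 m

T and T_d converge at 9.8 − 1.6 = 8.2°C per km
Height above start = (9.46 − 2.9) / 8.2 = 0.8 km
LCL altitude = 1300 m + 800 m = 2100 m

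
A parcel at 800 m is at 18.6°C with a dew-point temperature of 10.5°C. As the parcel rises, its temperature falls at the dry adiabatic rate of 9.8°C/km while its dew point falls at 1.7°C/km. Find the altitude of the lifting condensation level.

T and T_d converge at 9.8 − 1.7 = 8.1°C per km
Height above start = (18.6 − 10.5) / 8.1 = 1 km
LCL altitude = 800 m + 1000 m = 1800 m

1800 m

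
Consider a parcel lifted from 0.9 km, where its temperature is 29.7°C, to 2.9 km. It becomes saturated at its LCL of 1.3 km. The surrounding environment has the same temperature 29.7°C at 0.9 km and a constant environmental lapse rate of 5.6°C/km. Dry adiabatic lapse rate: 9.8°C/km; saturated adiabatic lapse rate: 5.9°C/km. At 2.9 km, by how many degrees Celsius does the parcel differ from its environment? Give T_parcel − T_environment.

-2.16°C (parcel cooler than environment)

Parcel:
  From 900 m to 1300 m (dry): cools by 9.8 × 0.4 = 3.92°C, giving 25.78°C.
  From 1300 m to 2900 m (saturated): cools by 5.9 × 1.6 = 9.44°C, giving 16.34°C.
Environment:
  From 900 m to 2900 m (environment): cools by 5.6 × 2 = 11.2°C, giving 18.5°C.
T_parcel − T_env = 16.34 − 18.5 = -2.16°C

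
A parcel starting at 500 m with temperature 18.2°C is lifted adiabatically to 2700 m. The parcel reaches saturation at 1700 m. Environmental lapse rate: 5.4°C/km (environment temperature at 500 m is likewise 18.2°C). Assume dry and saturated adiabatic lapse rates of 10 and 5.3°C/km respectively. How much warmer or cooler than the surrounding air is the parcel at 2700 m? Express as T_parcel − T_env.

Parcel:
  500–1700 m, dry: Δz = 1.2 km ⇒ ΔT = -12°C; T = 6.2°C
  1700–2700 m, saturated: Δz = 1 km ⇒ ΔT = -5.3°C; T = 0.9°C
Environment:
  500–2700 m, environment: Δz = 2.2 km ⇒ ΔT = -11.88°C; T = 6.32°C
T_parcel − T_env = 0.9 − 6.32 = -5.42°C

-5.42°C (parcel cooler than environment)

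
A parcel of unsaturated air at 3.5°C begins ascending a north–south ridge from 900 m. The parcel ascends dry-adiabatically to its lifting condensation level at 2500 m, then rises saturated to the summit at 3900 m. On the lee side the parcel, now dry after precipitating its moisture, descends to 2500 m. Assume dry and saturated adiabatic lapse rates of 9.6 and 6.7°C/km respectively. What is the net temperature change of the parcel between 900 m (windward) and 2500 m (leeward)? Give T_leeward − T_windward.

-11.3°C

900–2500 m, dry: Δz = 1.6 km ⇒ ΔT = -15.36°C; T = -11.86°C
2500–3900 m, saturated: Δz = 1.4 km ⇒ ΔT = -9.38°C; T = -21.24°C
3900–2500 m, dry descent: Δz = 1.4 km ⇒ ΔT = +13.44°C; T = -7.8°C
Net change vs windward start: -7.8 − 3.5 = -11.3°C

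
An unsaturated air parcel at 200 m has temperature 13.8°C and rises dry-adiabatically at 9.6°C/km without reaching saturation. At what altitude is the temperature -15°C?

3200 m

Height above start = (13.8 − (-15)) / 9.6 = 3 km
Altitude = 200 m + 3000 m = 3200 m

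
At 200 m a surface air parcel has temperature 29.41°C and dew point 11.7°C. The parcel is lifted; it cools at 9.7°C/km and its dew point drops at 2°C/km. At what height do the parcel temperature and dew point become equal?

T and T_d converge at 9.7 − 2 = 7.7°C per km
Height above start = (29.41 − 11.7) / 7.7 = 2.3 km
LCL altitude = 200 m + 2300 m = 2500 m

2500 m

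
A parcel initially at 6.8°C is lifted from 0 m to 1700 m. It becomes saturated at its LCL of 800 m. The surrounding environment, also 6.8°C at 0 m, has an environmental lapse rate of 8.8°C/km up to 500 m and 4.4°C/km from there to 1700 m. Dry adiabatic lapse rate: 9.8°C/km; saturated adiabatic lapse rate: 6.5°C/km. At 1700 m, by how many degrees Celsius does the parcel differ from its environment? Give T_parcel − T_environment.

-4.01°C (parcel cooler than environment)

Parcel:
  Dry to 800 m: -9.8 × 0.8 km = -7.84°C, so T = -1.04°C.
  Saturated to 1700 m: -6.5 × 0.9 km = -5.85°C, so T = -6.89°C.
Environment:
  Environment, lower layer to 500 m: -8.8 × 0.5 km = -4.4°C, so T = 2.4°C.
  Environment, upper layer to 1700 m: -4.4 × 1.2 km = -5.28°C, so T = -2.88°C.
T_parcel − T_env = -6.89 − (-2.88) = -4.01°C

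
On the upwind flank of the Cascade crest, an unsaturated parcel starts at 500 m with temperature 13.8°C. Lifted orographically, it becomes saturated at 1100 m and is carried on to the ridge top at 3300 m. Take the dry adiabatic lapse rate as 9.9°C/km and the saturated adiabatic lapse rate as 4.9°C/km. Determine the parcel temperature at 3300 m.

-2.92°C

500–1100 m, dry: Δz = 0.6 km ⇒ ΔT = -5.94°C; T = 7.86°C
1100–3300 m, saturated: Δz = 2.2 km ⇒ ΔT = -10.78°C; T = -2.92°C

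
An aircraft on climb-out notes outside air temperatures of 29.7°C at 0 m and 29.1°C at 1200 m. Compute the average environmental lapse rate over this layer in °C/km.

Γ = −ΔT/Δz = (29.7 − 29.1) / (1200 − 0) m
  = 0.6°C / 1.2 km = 0.5°C/km

0.5°C/km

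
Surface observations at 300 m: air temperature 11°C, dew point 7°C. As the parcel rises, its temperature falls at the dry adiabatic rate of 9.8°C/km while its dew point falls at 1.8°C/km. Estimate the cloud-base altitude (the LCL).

800 m

T and T_d converge at 9.8 − 1.8 = 8°C per km
Height above start = (11 − 7) / 8 = 0.5 km
LCL altitude = 300 m + 500 m = 800 m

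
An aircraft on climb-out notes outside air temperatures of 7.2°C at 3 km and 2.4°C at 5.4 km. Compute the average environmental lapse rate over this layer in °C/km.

2°C/km

Γ = −ΔT/Δz = (7.2 − 2.4) / (5400 − 3000) m
  = 4.8°C / 2.4 km = 2°C/km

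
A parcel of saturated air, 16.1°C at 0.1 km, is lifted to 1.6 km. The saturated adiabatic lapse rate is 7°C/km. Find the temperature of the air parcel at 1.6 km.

100–1600 m, saturated adiabatic: Δz = 1.5 km ⇒ ΔT = -10.5°C; T = 5.6°C

5.6°C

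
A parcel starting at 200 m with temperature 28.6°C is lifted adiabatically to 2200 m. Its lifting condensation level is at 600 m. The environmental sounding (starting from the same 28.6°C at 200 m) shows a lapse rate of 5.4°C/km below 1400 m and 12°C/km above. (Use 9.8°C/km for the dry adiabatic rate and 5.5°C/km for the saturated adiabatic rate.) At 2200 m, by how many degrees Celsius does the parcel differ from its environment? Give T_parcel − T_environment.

+3.36°C (parcel warmer than environment)

Parcel:
  Dry to 600 m: -9.8 × 0.4 km = -3.92°C, so T = 24.68°C.
  Saturated to 2200 m: -5.5 × 1.6 km = -8.8°C, so T = 15.88°C.
Environment:
  Environment, lower layer to 1400 m: -5.4 × 1.2 km = -6.48°C, so T = 22.12°C.
  Environment, upper layer to 2200 m: -12 × 0.8 km = -9.6°C, so T = 12.52°C.
T_parcel − T_env = 15.88 − 12.52 = +3.36°C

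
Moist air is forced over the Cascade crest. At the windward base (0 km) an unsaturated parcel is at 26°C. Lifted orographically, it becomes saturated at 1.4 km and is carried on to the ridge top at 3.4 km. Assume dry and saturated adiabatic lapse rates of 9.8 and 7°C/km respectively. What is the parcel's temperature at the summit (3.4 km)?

-1.72°C

Dry to 1400 m: -9.8 × 1.4 km = -13.72°C, so T = 12.28°C.
Saturated to 3400 m: -7 × 2 km = -14°C, so T = -1.72°C.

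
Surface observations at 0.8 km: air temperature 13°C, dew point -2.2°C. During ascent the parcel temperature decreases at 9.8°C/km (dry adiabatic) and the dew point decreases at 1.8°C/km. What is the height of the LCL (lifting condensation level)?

2.7 km

T and T_d converge at 9.8 − 1.8 = 8°C per km
Height above start = (13 − (-2.2)) / 8 = 1.9 km
LCL altitude = 800 m + 1900 m = 2700 m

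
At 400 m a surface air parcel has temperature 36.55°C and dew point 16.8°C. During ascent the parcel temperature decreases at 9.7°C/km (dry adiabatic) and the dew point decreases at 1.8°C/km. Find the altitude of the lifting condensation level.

2900 m

T and T_d converge at 9.7 − 1.8 = 7.9°C per km
Height above start = (36.55 − 16.8) / 7.9 = 2.5 km
LCL altitude = 400 m + 2500 m = 2900 m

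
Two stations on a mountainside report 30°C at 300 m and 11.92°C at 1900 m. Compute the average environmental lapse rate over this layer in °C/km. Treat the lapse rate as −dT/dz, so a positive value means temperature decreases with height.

Γ = −ΔT/Δz = (30 − 11.92) / (1900 − 300) m
  = 18.08°C / 1.6 km = 11.3°C/km

11.3°C/km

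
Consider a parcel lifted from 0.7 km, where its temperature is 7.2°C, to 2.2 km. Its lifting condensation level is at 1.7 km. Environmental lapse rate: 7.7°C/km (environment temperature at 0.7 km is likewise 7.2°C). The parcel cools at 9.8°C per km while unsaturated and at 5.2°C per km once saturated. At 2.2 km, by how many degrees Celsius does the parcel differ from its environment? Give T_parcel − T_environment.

-0.85°C (parcel cooler than environment)

Parcel:
  Dry to 1700 m: -9.8 × 1 km = -9.8°C, so T = -2.6°C.
  Saturated to 2200 m: -5.2 × 0.5 km = -2.6°C, so T = -5.2°C.
Environment:
  Environment to 2200 m: -7.7 × 1.5 km = -11.55°C, so T = -4.35°C.
T_parcel − T_env = -5.2 − (-4.35) = -0.85°C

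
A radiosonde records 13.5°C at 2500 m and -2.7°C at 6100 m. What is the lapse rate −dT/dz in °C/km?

4.5°C/km

Γ = −ΔT/Δz = (13.5 − (-2.7)) / (6100 − 2500) m
  = 16.2°C / 3.6 km = 4.5°C/km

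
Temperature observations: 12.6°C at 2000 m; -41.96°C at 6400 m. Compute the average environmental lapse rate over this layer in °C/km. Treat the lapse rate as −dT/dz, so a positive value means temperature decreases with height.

Γ = −ΔT/Δz = (12.6 − (-41.96)) / (6400 − 2000) m
  = 54.56°C / 4.4 km = 12.4°C/km

12.4°C/km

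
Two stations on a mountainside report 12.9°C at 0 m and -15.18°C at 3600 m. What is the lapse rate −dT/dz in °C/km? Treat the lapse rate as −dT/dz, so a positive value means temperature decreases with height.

Γ = −ΔT/Δz = (12.9 − (-15.18)) / (3600 − 0) m
  = 28.08°C / 3.6 km = 7.8°C/km

7.8°C/km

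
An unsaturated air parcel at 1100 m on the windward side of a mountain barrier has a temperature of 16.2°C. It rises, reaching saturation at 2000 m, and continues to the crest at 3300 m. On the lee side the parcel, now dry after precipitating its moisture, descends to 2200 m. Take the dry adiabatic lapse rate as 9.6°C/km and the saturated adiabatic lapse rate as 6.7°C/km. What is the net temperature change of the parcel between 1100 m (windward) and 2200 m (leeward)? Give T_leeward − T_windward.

Dry to 2000 m: -9.6 × 0.9 km = -8.64°C, so T = 7.56°C.
Saturated to 3300 m: -6.7 × 1.3 km = -8.71°C, so T = -1.15°C.
Dry descent to 2200 m: +9.6 × 1.1 km = +10.56°C, so T = 9.41°C.
Net change vs windward start: 9.41 − 16.2 = -6.79°C

-6.79°C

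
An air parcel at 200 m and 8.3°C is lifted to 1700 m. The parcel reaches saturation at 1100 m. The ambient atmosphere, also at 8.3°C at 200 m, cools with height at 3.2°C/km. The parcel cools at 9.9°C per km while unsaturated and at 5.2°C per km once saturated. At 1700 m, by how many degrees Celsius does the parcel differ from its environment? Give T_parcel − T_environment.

Parcel:
  Dry to 1100 m: -9.9 × 0.9 km = -8.91°C, so T = -0.61°C.
  Saturated to 1700 m: -5.2 × 0.6 km = -3.12°C, so T = -3.73°C.
Environment:
  Environment to 1700 m: -3.2 × 1.5 km = -4.8°C, so T = 3.5°C.
T_parcel − T_env = -3.73 − 3.5 = -7.23°C

-7.23°C (parcel cooler than environment)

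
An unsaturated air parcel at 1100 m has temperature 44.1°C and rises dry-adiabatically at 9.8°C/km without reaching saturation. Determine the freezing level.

5600 m

Height above start = (44.1 − 0) / 9.8 = 4.5 km
Altitude = 1100 m + 4500 m = 5600 m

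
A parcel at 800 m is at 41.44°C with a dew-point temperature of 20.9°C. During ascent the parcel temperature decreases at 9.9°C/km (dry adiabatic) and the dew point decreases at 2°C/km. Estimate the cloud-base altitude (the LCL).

T and T_d converge at 9.9 − 2 = 7.9°C per km
Height above start = (41.44 − 20.9) / 7.9 = 2.6 km
LCL altitude = 800 m + 2600 m = 3400 m

3400 m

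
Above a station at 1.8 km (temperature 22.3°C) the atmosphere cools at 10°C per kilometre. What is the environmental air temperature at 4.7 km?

-6.7°C

1800 → 4700 m (environmental, 10°C/km): ΔT = -10 × 2.9 = -29°C → T = -6.7°C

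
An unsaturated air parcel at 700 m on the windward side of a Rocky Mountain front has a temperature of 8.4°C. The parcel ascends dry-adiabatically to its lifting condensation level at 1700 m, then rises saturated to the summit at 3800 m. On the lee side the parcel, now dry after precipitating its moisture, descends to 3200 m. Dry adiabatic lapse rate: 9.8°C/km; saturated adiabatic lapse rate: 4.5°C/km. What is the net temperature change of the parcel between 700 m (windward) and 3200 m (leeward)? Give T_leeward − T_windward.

-13.37°C

From 700 m to 1700 m (dry): cools by 9.8 × 1 = 9.8°C, giving -1.4°C.
From 1700 m to 3800 m (saturated): cools by 4.5 × 2.1 = 9.45°C, giving -10.85°C.
From 3800 m to 3200 m (dry descent): warms by 9.8 × 0.6 = 5.88°C, giving -4.97°C.
Net change vs windward start: -4.97 − 8.4 = -13.37°C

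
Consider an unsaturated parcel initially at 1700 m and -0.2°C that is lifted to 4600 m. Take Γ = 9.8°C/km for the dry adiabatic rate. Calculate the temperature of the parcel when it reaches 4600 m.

Dry adiabatic to 4600 m: -9.8 × 2.9 km = -28.42°C, so T = -28.62°C.

-28.62°C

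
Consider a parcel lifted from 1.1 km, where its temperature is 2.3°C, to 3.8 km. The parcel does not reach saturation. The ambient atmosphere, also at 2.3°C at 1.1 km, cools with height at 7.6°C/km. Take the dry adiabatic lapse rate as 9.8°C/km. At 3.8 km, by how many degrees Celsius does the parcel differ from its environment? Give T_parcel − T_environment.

Parcel:
  1100 → 3800 m (dry, 9.8°C/km): ΔT = -9.8 × 2.7 = -26.46°C → T = -24.16°C
Environment:
  1100 → 3800 m (environment, 7.6°C/km): ΔT = -7.6 × 2.7 = -20.52°C → T = -18.22°C
T_parcel − T_env = -24.16 − (-18.22) = -5.94°C

-5.94°C (parcel cooler than environment)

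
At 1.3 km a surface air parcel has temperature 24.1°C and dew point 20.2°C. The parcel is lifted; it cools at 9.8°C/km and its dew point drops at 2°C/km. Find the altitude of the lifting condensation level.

T and T_d converge at 9.8 − 2 = 7.8°C per km
Height above start = (24.1 − 20.2) / 7.8 = 0.5 km
LCL altitude = 1300 m + 500 m = 1800 m

1.8 km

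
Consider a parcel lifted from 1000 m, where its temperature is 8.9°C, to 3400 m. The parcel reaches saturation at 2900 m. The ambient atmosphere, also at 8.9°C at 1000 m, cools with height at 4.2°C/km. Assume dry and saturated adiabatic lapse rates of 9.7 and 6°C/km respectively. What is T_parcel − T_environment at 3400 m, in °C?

-11.35°C (parcel cooler than environment)

Parcel:
  From 1000 m to 2900 m (dry): cools by 9.7 × 1.9 = 18.43°C, giving -9.53°C.
  From 2900 m to 3400 m (saturated): cools by 6 × 0.5 = 3°C, giving -12.53°C.
Environment:
  From 1000 m to 3400 m (environment): cools by 4.2 × 2.4 = 10.08°C, giving -1.18°C.
T_parcel − T_env = -12.53 − (-1.18) = -11.35°C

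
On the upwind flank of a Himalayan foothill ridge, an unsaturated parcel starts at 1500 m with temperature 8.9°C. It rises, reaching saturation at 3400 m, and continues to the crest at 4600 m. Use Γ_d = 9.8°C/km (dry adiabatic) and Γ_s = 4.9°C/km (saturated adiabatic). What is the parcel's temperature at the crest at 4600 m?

1500 → 3400 m (dry, 9.8°C/km): ΔT = -9.8 × 1.9 = -18.62°C → T = -9.72°C
3400 → 4600 m (saturated, 4.9°C/km): ΔT = -4.9 × 1.2 = -5.88°C → T = -15.6°C

-15.6°C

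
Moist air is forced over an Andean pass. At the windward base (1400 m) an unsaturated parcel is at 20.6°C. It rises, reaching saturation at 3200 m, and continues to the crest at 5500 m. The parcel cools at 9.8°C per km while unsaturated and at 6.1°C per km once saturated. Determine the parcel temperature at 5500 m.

-11.07°C

1400–3200 m, dry: Δz = 1.8 km ⇒ ΔT = -17.64°C; T = 2.96°C
3200–5500 m, saturated: Δz = 2.3 km ⇒ ΔT = -14.03°C; T = -11.07°C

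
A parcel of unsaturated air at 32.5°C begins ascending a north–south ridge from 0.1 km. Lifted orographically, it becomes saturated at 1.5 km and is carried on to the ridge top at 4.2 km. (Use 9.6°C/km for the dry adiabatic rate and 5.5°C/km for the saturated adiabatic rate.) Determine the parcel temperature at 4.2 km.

100 → 1500 m (dry, 9.6°C/km): ΔT = -9.6 × 1.4 = -13.44°C → T = 19.06°C
1500 → 4200 m (saturated, 5.5°C/km): ΔT = -5.5 × 2.7 = -14.85°C → T = 4.21°C

4.21°C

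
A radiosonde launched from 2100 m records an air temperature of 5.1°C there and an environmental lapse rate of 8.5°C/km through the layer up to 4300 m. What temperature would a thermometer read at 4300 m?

From 2100 m to 4300 m (environmental): cools by 8.5 × 2.2 = 18.7°C, giving -13.6°C.

-13.6°C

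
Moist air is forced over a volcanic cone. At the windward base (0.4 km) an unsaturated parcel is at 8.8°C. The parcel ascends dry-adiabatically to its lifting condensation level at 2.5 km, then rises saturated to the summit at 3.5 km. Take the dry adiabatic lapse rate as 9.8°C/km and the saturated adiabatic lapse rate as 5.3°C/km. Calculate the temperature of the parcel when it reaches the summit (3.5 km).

-17.08°C

400 → 2500 m (dry, 9.8°C/km): ΔT = -9.8 × 2.1 = -20.58°C → T = -11.78°C
2500 → 3500 m (saturated, 5.3°C/km): ΔT = -5.3 × 1 = -5.3°C → T = -17.08°C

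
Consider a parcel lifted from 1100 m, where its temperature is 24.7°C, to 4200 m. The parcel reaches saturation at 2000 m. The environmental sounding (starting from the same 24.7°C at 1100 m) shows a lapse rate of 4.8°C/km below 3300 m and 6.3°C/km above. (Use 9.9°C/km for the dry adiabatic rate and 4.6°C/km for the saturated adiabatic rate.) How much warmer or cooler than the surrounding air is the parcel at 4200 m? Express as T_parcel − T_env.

-2.8°C (parcel cooler than environment)

Parcel:
  1100 → 2000 m (dry, 9.9°C/km): ΔT = -9.9 × 0.9 = -8.91°C → T = 15.79°C
  2000 → 4200 m (saturated, 4.6°C/km): ΔT = -4.6 × 2.2 = -10.12°C → T = 5.67°C
Environment:
  1100 → 3300 m (environment, lower layer, 4.8°C/km): ΔT = -4.8 × 2.2 = -10.56°C → T = 14.14°C
  3300 → 4200 m (environment, upper layer, 6.3°C/km): ΔT = -6.3 × 0.9 = -5.67°C → T = 8.47°C
T_parcel − T_env = 5.67 − 8.47 = -2.8°C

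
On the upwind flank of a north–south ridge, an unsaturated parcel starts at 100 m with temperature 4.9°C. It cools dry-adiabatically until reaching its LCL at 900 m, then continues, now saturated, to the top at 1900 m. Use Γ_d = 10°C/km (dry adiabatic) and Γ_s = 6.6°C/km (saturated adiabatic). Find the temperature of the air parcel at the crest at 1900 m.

From 100 m to 900 m (dry): cools by 10 × 0.8 = 8°C, giving -3.1°C.
From 900 m to 1900 m (saturated): cools by 6.6 × 1 = 6.6°C, giving -9.7°C.

-9.7°C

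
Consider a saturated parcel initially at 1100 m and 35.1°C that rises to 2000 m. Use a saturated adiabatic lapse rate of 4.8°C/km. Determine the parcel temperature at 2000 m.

30.78°C

From 1100 m to 2000 m (saturated adiabatic): cools by 4.8 × 0.9 = 4.32°C, giving 30.78°C.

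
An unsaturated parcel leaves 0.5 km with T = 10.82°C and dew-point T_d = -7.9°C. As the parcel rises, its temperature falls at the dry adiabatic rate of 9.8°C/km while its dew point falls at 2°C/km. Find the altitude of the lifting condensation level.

T and T_d converge at 9.8 − 2 = 7.8°C per km
Height above start = (10.82 − (-7.9)) / 7.8 = 2.4 km
LCL altitude = 500 m + 2400 m = 2900 m

2.9 km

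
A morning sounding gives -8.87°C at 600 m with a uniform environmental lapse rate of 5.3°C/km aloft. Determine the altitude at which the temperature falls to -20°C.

Height above start = (-8.87 − (-20)) / 5.3 = 2.1 km
Altitude = 600 m + 2100 m = 2700 m

2700 m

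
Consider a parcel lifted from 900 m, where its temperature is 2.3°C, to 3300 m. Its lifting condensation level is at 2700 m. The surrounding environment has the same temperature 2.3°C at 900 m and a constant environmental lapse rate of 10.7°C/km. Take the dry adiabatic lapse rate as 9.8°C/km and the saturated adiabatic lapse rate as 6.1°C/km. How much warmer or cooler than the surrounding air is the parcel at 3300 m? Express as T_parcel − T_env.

Parcel:
  900–2700 m, dry: Δz = 1.8 km ⇒ ΔT = -17.64°C; T = -15.34°C
  2700–3300 m, saturated: Δz = 0.6 km ⇒ ΔT = -3.66°C; T = -19°C
Environment:
  900–3300 m, environment: Δz = 2.4 km ⇒ ΔT = -25.68°C; T = -23.38°C
T_parcel − T_env = -19 − (-23.38) = +4.38°C

+4.38°C (parcel warmer than environment)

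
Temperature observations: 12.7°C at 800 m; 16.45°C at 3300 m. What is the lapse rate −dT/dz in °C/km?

Γ = −ΔT/Δz = (12.7 − 16.45) / (3300 − 800) m
  = -3.75°C / 2.5 km = -1.5°C/km

-1.5°C/km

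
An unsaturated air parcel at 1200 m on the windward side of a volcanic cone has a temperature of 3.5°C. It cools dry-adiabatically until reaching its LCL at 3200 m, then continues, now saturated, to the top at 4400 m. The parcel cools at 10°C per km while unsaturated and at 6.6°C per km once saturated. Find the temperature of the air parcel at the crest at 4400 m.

1200–3200 m, dry: Δz = 2 km ⇒ ΔT = -20°C; T = -16.5°C
3200–4400 m, saturated: Δz = 1.2 km ⇒ ΔT = -7.92°C; T = -24.42°C

-24.42°C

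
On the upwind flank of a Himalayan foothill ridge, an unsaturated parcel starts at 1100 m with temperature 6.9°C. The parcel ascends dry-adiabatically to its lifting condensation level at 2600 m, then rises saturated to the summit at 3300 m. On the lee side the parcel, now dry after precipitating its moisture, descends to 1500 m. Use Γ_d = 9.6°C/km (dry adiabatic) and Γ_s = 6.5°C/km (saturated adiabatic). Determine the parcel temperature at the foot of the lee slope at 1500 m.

1100 → 2600 m (dry, 9.6°C/km): ΔT = -9.6 × 1.5 = -14.4°C → T = -7.5°C
2600 → 3300 m (saturated, 6.5°C/km): ΔT = -6.5 × 0.7 = -4.55°C → T = -12.05°C
3300 → 1500 m (dry descent, 9.6°C/km): ΔT = +9.6 × 1.8 = +17.28°C → T = 5.23°C

5.23°C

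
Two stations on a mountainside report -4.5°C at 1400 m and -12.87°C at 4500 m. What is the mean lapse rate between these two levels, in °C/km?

2.7°C/km

Γ = −ΔT/Δz = (-4.5 − (-12.87)) / (4500 − 1400) m
  = 8.37°C / 3.1 km = 2.7°C/km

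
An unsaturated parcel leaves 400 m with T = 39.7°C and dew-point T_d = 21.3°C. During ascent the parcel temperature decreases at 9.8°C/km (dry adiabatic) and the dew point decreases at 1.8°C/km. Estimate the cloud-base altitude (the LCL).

2700 m

T and T_d converge at 9.8 − 1.8 = 8°C per km
Height above start = (39.7 − 21.3) / 8 = 2.3 km
LCL altitude = 400 m + 2300 m = 2700 m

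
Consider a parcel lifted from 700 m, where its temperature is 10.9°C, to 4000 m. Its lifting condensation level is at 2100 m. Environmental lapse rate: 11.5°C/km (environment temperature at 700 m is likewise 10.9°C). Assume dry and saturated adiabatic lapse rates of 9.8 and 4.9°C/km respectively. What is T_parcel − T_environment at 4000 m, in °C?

+14.92°C (parcel warmer than environment)

Parcel:
  From 700 m to 2100 m (dry): cools by 9.8 × 1.4 = 13.72°C, giving -2.82°C.
  From 2100 m to 4000 m (saturated): cools by 4.9 × 1.9 = 9.31°C, giving -12.13°C.
Environment:
  From 700 m to 4000 m (environment): cools by 11.5 × 3.3 = 37.95°C, giving -27.05°C.
T_parcel − T_env = -12.13 − (-27.05) = +14.92°C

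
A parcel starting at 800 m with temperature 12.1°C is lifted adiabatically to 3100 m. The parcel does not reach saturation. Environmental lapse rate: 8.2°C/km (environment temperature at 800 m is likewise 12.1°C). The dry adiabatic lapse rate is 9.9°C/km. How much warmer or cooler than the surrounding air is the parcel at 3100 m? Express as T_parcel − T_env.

Parcel:
  From 800 m to 3100 m (dry): cools by 9.9 × 2.3 = 22.77°C, giving -10.67°C.
Environment:
  From 800 m to 3100 m (environment): cools by 8.2 × 2.3 = 18.86°C, giving -6.76°C.
T_parcel − T_env = -10.67 − (-6.76) = -3.91°C

-3.91°C (parcel cooler than environment)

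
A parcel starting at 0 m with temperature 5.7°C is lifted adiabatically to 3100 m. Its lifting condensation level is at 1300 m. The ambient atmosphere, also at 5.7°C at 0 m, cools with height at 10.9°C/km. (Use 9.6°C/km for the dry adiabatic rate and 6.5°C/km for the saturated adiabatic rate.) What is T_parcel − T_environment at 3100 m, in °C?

+9.61°C (parcel warmer than environment)

Parcel:
  0 → 1300 m (dry, 9.6°C/km): ΔT = -9.6 × 1.3 = -12.48°C → T = -6.78°C
  1300 → 3100 m (saturated, 6.5°C/km): ΔT = -6.5 × 1.8 = -11.7°C → T = -18.48°C
Environment:
  0 → 3100 m (environment, 10.9°C/km): ΔT = -10.9 × 3.1 = -33.79°C → T = -28.09°C
T_parcel − T_env = -18.48 − (-28.09) = +9.61°C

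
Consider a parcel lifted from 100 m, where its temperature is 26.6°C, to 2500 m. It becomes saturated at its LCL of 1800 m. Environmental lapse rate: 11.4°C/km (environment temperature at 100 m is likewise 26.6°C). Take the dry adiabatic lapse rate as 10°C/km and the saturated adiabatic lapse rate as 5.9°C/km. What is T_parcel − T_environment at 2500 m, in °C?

Parcel:
  100–1800 m, dry: Δz = 1.7 km ⇒ ΔT = -17°C; T = 9.6°C
  1800–2500 m, saturated: Δz = 0.7 km ⇒ ΔT = -4.13°C; T = 5.47°C
Environment:
  100–2500 m, environment: Δz = 2.4 km ⇒ ΔT = -27.36°C; T = -0.76°C
T_parcel − T_env = 5.47 − (-0.76) = +6.23°C

+6.23°C (parcel warmer than environment)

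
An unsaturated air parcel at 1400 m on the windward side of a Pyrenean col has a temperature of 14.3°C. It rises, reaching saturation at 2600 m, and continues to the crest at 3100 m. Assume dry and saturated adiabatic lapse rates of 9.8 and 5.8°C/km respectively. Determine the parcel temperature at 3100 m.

-0.36°C

Dry to 2600 m: -9.8 × 1.2 km = -11.76°C, so T = 2.54°C.
Saturated to 3100 m: -5.8 × 0.5 km = -2.9°C, so T = -0.36°C.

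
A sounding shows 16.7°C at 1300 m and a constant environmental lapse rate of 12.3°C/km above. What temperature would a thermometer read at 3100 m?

-5.44°C

From 1300 m to 3100 m (environmental): cools by 12.3 × 1.8 = 22.14°C, giving -5.44°C.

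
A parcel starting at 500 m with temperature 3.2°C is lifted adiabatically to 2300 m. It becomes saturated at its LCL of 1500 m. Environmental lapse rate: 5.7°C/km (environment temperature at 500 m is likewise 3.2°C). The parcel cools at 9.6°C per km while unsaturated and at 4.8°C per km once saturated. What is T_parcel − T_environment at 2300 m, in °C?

Parcel:
  From 500 m to 1500 m (dry): cools by 9.6 × 1 = 9.6°C, giving -6.4°C.
  From 1500 m to 2300 m (saturated): cools by 4.8 × 0.8 = 3.84°C, giving -10.24°C.
Environment:
  From 500 m to 2300 m (environment): cools by 5.7 × 1.8 = 10.26°C, giving -7.06°C.
T_parcel − T_env = -10.24 − (-7.06) = -3.18°C

-3.18°C (parcel cooler than environment)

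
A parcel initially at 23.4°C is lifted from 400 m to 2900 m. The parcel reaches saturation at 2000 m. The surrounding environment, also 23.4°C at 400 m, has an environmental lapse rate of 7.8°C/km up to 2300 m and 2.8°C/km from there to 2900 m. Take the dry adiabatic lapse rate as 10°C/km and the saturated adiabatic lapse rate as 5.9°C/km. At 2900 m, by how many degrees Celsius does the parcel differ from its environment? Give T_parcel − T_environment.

Parcel:
  Dry to 2000 m: -10 × 1.6 km = -16°C, so T = 7.4°C.
  Saturated to 2900 m: -5.9 × 0.9 km = -5.31°C, so T = 2.09°C.
Environment:
  Environment, lower layer to 2300 m: -7.8 × 1.9 km = -14.82°C, so T = 8.58°C.
  Environment, upper layer to 2900 m: -2.8 × 0.6 km = -1.68°C, so T = 6.9°C.
T_parcel − T_env = 2.09 − 6.9 = -4.81°C

-4.81°C (parcel cooler than environment)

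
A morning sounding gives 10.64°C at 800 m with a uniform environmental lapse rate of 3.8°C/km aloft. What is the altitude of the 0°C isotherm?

3600 m

Height above start = (10.64 − 0) / 3.8 = 2.8 km
Altitude = 800 m + 2800 m = 3600 m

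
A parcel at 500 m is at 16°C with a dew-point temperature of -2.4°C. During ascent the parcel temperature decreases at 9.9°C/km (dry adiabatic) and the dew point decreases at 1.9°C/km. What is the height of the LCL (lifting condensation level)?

2800 m

T and T_d converge at 9.9 − 1.9 = 8°C per km
Height above start = (16 − (-2.4)) / 8 = 2.3 km
LCL altitude = 500 m + 2300 m = 2800 m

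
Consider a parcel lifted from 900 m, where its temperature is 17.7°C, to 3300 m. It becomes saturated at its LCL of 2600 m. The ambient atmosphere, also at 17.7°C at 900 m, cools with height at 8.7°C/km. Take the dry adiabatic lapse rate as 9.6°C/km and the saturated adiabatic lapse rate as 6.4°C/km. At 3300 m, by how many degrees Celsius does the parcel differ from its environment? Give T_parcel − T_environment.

Parcel:
  900–2600 m, dry: Δz = 1.7 km ⇒ ΔT = -16.32°C; T = 1.38°C
  2600–3300 m, saturated: Δz = 0.7 km ⇒ ΔT = -4.48°C; T = -3.1°C
Environment:
  900–3300 m, environment: Δz = 2.4 km ⇒ ΔT = -20.88°C; T = -3.18°C
T_parcel − T_env = -3.1 − (-3.18) = +0.08°C

+0.08°C (parcel warmer than environment)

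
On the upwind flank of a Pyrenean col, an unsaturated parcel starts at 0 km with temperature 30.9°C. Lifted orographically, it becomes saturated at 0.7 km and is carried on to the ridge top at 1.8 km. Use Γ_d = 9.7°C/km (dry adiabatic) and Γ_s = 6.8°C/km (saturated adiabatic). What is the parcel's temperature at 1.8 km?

Dry to 700 m: -9.7 × 0.7 km = -6.79°C, so T = 24.11°C.
Saturated to 1800 m: -6.8 × 1.1 km = -7.48°C, so T = 16.63°C.

16.63°C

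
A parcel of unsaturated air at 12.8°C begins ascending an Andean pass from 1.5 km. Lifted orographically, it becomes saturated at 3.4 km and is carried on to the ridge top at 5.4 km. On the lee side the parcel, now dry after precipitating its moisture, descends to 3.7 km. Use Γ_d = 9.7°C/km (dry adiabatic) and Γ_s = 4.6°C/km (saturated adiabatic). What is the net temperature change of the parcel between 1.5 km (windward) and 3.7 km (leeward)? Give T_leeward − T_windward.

-11.14°C

1500–3400 m, dry: Δz = 1.9 km ⇒ ΔT = -18.43°C; T = -5.63°C
3400–5400 m, saturated: Δz = 2 km ⇒ ΔT = -9.2°C; T = -14.83°C
5400–3700 m, dry descent: Δz = 1.7 km ⇒ ΔT = +16.49°C; T = 1.66°C
Net change vs windward start: 1.66 − 12.8 = -11.14°C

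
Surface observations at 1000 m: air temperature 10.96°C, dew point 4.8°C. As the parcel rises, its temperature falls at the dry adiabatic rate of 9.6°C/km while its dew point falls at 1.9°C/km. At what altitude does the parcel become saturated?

T and T_d converge at 9.6 − 1.9 = 7.7°C per km
Height above start = (10.96 − 4.8) / 7.7 = 0.8 km
LCL altitude = 1000 m + 800 m = 1800 m

1800 m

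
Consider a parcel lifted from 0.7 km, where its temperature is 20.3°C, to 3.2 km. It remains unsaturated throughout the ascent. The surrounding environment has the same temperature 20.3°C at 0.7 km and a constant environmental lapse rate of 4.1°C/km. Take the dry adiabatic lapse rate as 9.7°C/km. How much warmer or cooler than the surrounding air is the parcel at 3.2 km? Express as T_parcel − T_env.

Parcel:
  Dry to 3200 m: -9.7 × 2.5 km = -24.25°C, so T = -3.95°C.
Environment:
  Environment to 3200 m: -4.1 × 2.5 km = -10.25°C, so T = 10.05°C.
T_parcel − T_env = -3.95 − 10.05 = -14°C

-14°C (parcel cooler than environment)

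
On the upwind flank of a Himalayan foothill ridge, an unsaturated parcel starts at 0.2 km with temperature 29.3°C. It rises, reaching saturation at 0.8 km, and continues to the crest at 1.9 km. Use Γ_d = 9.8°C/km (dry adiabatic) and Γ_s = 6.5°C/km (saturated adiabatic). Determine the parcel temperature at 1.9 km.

200 → 800 m (dry, 9.8°C/km): ΔT = -9.8 × 0.6 = -5.88°C → T = 23.42°C
800 → 1900 m (saturated, 6.5°C/km): ΔT = -6.5 × 1.1 = -7.15°C → T = 16.27°C

16.27°C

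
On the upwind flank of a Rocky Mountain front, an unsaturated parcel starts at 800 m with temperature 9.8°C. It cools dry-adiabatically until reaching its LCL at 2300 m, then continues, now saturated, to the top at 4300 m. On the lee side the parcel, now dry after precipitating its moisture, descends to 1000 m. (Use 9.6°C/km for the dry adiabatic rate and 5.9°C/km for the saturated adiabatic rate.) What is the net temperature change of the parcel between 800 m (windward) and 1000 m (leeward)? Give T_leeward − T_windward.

Dry to 2300 m: -9.6 × 1.5 km = -14.4°C, so T = -4.6°C.
Saturated to 4300 m: -5.9 × 2 km = -11.8°C, so T = -16.4°C.
Dry descent to 1000 m: +9.6 × 3.3 km = +31.68°C, so T = 15.28°C.
Net change vs windward start: 15.28 − 9.8 = +5.48°C

+5.48°C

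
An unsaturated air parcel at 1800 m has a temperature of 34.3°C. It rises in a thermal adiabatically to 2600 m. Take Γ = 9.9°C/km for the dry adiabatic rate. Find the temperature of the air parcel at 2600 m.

26.38°C

From 1800 m to 2600 m (dry adiabatic): cools by 9.9 × 0.8 = 7.92°C, giving 26.38°C.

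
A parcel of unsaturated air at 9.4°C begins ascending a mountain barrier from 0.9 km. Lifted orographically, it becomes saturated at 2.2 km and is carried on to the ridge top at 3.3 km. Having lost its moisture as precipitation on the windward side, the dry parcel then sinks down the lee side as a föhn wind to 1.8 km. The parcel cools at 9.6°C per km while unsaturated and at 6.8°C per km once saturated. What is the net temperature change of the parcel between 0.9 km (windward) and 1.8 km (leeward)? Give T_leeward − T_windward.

-5.56°C

From 900 m to 2200 m (dry): cools by 9.6 × 1.3 = 12.48°C, giving -3.08°C.
From 2200 m to 3300 m (saturated): cools by 6.8 × 1.1 = 7.48°C, giving -10.56°C.
From 3300 m to 1800 m (dry descent): warms by 9.6 × 1.5 = 14.4°C, giving 3.84°C.
Net change vs windward start: 3.84 − 9.4 = -5.56°C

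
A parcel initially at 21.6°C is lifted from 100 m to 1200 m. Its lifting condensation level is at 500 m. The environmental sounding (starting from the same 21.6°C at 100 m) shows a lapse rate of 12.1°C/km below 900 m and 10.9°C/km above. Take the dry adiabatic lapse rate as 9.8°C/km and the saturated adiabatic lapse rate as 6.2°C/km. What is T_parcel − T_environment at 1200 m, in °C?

Parcel:
  100 → 500 m (dry, 9.8°C/km): ΔT = -9.8 × 0.4 = -3.92°C → T = 17.68°C
  500 → 1200 m (saturated, 6.2°C/km): ΔT = -6.2 × 0.7 = -4.34°C → T = 13.34°C
Environment:
  100 → 900 m (environment, lower layer, 12.1°C/km): ΔT = -12.1 × 0.8 = -9.68°C → T = 11.92°C
  900 → 1200 m (environment, upper layer, 10.9°C/km): ΔT = -10.9 × 0.3 = -3.27°C → T = 8.65°C
T_parcel − T_env = 13.34 − 8.65 = +4.69°C

+4.69°C (parcel warmer than environment)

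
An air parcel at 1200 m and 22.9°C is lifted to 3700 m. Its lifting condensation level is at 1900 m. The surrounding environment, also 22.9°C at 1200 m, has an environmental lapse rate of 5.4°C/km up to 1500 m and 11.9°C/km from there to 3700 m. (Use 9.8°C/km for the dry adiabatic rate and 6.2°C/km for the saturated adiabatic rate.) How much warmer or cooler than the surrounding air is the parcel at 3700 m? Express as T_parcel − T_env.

Parcel:
  Dry to 1900 m: -9.8 × 0.7 km = -6.86°C, so T = 16.04°C.
  Saturated to 3700 m: -6.2 × 1.8 km = -11.16°C, so T = 4.88°C.
Environment:
  Environment, lower layer to 1500 m: -5.4 × 0.3 km = -1.62°C, so T = 21.28°C.
  Environment, upper layer to 3700 m: -11.9 × 2.2 km = -26.18°C, so T = -4.9°C.
T_parcel − T_env = 4.88 − (-4.9) = +9.78°C

+9.78°C (parcel warmer than environment)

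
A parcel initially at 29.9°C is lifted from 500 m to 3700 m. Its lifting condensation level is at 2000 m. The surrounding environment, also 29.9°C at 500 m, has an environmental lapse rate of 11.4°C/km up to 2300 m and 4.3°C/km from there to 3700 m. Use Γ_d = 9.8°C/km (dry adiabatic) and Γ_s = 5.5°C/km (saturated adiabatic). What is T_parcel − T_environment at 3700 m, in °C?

+2.49°C (parcel warmer than environment)

Parcel:
  Dry to 2000 m: -9.8 × 1.5 km = -14.7°C, so T = 15.2°C.
  Saturated to 3700 m: -5.5 × 1.7 km = -9.35°C, so T = 5.85°C.
Environment:
  Environment, lower layer to 2300 m: -11.4 × 1.8 km = -20.52°C, so T = 9.38°C.
  Environment, upper layer to 3700 m: -4.3 × 1.4 km = -6.02°C, so T = 3.36°C.
T_parcel − T_env = 5.85 − 3.36 = +2.49°C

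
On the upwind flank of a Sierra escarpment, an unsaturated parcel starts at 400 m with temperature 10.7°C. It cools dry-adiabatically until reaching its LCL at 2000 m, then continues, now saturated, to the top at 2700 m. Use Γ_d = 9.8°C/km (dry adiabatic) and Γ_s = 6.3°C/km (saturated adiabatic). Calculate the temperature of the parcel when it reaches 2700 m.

-9.39°C

400–2000 m, dry: Δz = 1.6 km ⇒ ΔT = -15.68°C; T = -4.98°C
2000–2700 m, saturated: Δz = 0.7 km ⇒ ΔT = -4.41°C; T = -9.39°C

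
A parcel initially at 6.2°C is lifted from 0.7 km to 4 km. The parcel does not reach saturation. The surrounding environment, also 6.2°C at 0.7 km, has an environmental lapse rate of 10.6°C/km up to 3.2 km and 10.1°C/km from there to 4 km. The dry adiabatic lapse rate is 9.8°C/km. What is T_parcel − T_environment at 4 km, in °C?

+2.24°C (parcel warmer than environment)

Parcel:
  700 → 4000 m (dry, 9.8°C/km): ΔT = -9.8 × 3.3 = -32.34°C → T = -26.14°C
Environment:
  700 → 3200 m (environment, lower layer, 10.6°C/km): ΔT = -10.6 × 2.5 = -26.5°C → T = -20.3°C
  3200 → 4000 m (environment, upper layer, 10.1°C/km): ΔT = -10.1 × 0.8 = -8.08°C → T = -28.38°C
T_parcel − T_env = -26.14 − (-28.38) = +2.24°C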